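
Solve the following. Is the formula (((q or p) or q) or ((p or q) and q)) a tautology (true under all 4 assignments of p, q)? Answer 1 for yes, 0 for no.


Check all 4 assignments:
p=0, q=0: 0
p=0, q=1: 1
p=1, q=0: 1
p=1, q=1: 1
Satisfying count = 3/4.
Tautology iff count = 4: no.

0


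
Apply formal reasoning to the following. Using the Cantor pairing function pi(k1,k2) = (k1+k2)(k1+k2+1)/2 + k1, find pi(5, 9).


k1 + k2 = 14
(k1+k2)(k1+k2+1)/2 = 14 * 15 / 2 = 105
pi = 105 + 5 = 110

110


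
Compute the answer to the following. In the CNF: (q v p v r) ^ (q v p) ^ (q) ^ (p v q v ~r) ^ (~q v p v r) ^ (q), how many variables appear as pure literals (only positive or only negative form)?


Check each variable for pure literal status:
p: pure positive
q: mixed (not pure)
r: mixed (not pure)
Pure literal count = 1

1


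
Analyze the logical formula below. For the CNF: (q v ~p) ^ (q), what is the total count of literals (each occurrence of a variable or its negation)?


Counting literals in each clause:
Clause 1: 2 literal(s)
Clause 2: 1 literal(s)
Total = 3

3


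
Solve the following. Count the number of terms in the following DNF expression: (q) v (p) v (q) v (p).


A DNF formula is a disjunction of terms (conjunctions).
Terms are separated by v.
Counting the disjuncts: 4 terms.

4


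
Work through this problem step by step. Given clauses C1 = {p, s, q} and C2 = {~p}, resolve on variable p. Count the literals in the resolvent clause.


Remove p from C1 and ~p from C2.
C1 remainder: {s, q}
C2 remainder: {}
Union (resolvent): {q, s}
Resolvent has 2 literal(s).

2


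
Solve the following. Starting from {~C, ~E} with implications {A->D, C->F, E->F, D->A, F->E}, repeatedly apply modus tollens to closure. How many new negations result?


Initial negated facts: {~C, ~E}
Apply modus tollens to closure:
  ~E and F->E  =>  ~F
Final negated: {~C, ~E, ~F}
New negations: {~F}
Count = 1

1


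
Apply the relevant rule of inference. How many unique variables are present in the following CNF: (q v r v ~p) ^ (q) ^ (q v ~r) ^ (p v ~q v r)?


Identify each variable that appears in the formula.
Variables found: p, q, r
Count = 3

3


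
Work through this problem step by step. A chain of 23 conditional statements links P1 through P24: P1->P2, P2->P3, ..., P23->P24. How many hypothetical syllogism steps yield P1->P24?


With 23 implications in a chain connecting 24 propositions:
P1->P2, P2->P3, ..., P23->P24
Steps needed = (number of implications) - 1 = 23 - 1 = 22

22


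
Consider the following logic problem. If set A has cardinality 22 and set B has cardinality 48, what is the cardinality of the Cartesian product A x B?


The Cartesian product A x B contains all ordered pairs (a, b).
|A x B| = |A| * |B| = 22 * 48 = 1056

1056


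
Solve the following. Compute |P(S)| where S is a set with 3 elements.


The power set of a set with n elements has 2^n elements.
|P(S)| = 2^3 = 8

8


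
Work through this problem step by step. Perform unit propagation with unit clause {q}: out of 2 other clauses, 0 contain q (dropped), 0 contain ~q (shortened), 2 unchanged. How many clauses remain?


Satisfied (removed): 0
Shortened (remain): 0
Unchanged (remain): 2
Remaining = 0 + 2 = 2

2


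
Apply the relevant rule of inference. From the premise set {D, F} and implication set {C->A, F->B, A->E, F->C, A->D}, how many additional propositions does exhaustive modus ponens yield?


Initial facts: {D, F}
Apply modus ponens to closure:
  F and F->B  =>  B
  F and F->C  =>  C
  C and C->A  =>  A
  A and A->E  =>  E
Final known: {A, B, C, D, E, F}
New propositions: {A, B, C, E}
Count = 4

4


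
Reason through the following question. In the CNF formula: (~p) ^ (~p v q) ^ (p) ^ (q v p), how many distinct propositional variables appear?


Identify each variable that appears in the formula.
Variables found: p, q
Count = 2

2


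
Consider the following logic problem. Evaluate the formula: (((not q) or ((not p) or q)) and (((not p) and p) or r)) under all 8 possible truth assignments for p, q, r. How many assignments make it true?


Check all 8 assignments:
p=0, q=0, r=0: 0
p=0, q=0, r=1: 1
p=0, q=1, r=0: 0
p=0, q=1, r=1: 1
p=1, q=0, r=0: 0
p=1, q=0, r=1: 1
p=1, q=1, r=0: 0
p=1, q=1, r=1: 1
Count of True = 4

4


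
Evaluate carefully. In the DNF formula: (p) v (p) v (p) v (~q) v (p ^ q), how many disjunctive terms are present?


A DNF formula is a disjunction of terms (conjunctions).
Terms are separated by v.
Counting the disjuncts: 5 terms.

5


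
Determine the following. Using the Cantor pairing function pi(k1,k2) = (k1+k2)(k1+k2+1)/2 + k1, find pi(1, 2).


k1 + k2 = 3
(k1+k2)(k1+k2+1)/2 = 3 * 4 / 2 = 6
pi = 6 + 1 = 7

7


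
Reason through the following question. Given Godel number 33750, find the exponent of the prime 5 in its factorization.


Factorize 33750 by dividing by 5 repeatedly.
Division steps: 5 divides 33750 exactly 4 time(s).
Exponent of 5 = 4

4


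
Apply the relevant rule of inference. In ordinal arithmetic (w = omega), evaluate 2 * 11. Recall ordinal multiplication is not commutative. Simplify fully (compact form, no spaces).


Compute 2 * 11.
Ordinal * is associative and left-distributive over +, but NOT commutative; for finite n>1, n*w = w but w*n stays w*n.
Both finite; ordinal * agrees with natural *: 2 * 11 = 22.
Result = 22

22


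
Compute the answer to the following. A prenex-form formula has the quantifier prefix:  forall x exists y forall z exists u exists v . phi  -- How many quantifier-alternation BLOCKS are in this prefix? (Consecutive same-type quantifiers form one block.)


Quantifier-type sequence: A E A E E  (A=forall, E=exists)
Group into maximal same-type runs:
  Ax1 | Ex1 | Ax1 | Ex2
Number of blocks = 4

4


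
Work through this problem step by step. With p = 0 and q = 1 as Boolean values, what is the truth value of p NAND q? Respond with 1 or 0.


p = 0, q = 1
Operation: p NAND q
Evaluate: 0 NAND 1 = 1

1


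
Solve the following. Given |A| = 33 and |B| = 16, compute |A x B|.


The Cartesian product A x B contains all ordered pairs (a, b).
|A x B| = |A| * |B| = 33 * 16 = 528

528


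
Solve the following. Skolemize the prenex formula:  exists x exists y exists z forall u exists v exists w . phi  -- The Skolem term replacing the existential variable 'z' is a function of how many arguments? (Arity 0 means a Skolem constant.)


Quantifier prefix: exists x exists y exists z forall u exists v exists w
'z' is existentially quantified at position 3.
No universal quantifiers precede it.
Skolem function arity = 0 (a Skolem constant)

0


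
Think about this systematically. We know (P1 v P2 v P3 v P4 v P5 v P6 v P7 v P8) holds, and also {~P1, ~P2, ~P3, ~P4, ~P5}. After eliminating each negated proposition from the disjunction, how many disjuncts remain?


Original disjuncts (8): P1, P2, P3, P4, P5, P6, P7, P8
Negated (eliminate): ~P1, ~P2, ~P3, ~P4, ~P5
Remaining disjuncts: P6, P7, P8
Count = 8 - 5 = 3

3


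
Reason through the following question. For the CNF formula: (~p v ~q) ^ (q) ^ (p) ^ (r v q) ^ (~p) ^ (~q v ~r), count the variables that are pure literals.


Check each variable for pure literal status:
p: mixed (not pure)
q: mixed (not pure)
r: mixed (not pure)
Pure literal count = 0

0


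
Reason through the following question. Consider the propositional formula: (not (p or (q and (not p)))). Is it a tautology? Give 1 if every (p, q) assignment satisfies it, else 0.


Check all 4 assignments:
p=0, q=0: 1
p=0, q=1: 0
p=1, q=0: 0
p=1, q=1: 0
Satisfying count = 1/4.
Tautology iff count = 4: no.

0


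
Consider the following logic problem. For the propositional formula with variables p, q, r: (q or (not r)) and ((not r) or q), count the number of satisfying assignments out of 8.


Evaluate all 8 assignments for p, q, r:
p=0, q=0, r=0: 1
p=0, q=0, r=1: 0
p=0, q=1, r=0: 1
p=0, q=1, r=1: 1
p=1, q=0, r=0: 1
p=1, q=0, r=1: 0
p=1, q=1, r=0: 1
p=1, q=1, r=1: 1
Satisfying count = 6

6


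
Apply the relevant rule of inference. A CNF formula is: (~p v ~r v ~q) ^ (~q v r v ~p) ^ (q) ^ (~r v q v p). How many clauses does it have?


A CNF formula is a conjunction of clauses.
Clauses are separated by ^.
Counting the conjuncts: 4 clauses.

4


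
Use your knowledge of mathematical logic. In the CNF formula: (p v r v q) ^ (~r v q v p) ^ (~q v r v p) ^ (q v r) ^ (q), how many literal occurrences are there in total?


Counting literals in each clause:
Clause 1: 3 literal(s)
Clause 2: 3 literal(s)
Clause 3: 3 literal(s)
Clause 4: 2 literal(s)
Clause 5: 1 literal(s)
Total = 12

12


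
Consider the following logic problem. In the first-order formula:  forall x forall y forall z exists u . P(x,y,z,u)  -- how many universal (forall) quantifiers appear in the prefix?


Quantifier prefix: forall x forall y forall z exists u
Mark each quantifier type:
  U U U E
Universal count = 3, Existential count = 1
Asked for universal (forall) quantifiers: 3

3


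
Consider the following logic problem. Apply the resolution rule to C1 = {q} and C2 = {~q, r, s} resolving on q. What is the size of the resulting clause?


Remove q from C1 and ~q from C2.
C1 remainder: {}
C2 remainder: {r, s}
Union (resolvent): {r, s}
Resolvent has 2 literal(s).

2


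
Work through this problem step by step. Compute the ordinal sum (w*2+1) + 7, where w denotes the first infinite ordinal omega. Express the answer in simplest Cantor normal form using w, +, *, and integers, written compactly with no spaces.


Compute (w*2+1) + 7.
Ordinal + is associative but NOT commutative; for finite n>0, n + w = w but w + n stays w+n.
By associativity: (w*2+1) + 7 = w*2 + (1+7) = w*2+8.
Result = w*2+8

w*2+8


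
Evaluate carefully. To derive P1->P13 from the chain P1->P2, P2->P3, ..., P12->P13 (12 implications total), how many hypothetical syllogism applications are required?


With 12 implications in a chain connecting 13 propositions:
P1->P2, P2->P3, ..., P12->P13
Steps needed = (number of implications) - 1 = 12 - 1 = 11

11


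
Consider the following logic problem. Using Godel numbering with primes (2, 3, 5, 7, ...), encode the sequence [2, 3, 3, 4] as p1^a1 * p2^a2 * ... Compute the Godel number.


Encode each element as an exponent of the corresponding prime:
  2^2 = 4
  3^3 = 27
  5^3 = 125
  7^4 = 2401
Product = 4 * 27 * 125 * 2401 = 32413500

32413500


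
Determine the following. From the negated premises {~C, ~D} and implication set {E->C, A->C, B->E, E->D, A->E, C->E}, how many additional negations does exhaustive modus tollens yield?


Initial negated facts: {~C, ~D}
Apply modus tollens to closure:
  ~C and E->C  =>  ~E
  ~C and A->C  =>  ~A
  ~E and B->E  =>  ~B
Final negated: {~A, ~B, ~C, ~D, ~E}
New negations: {~A, ~B, ~E}
Count = 3

3


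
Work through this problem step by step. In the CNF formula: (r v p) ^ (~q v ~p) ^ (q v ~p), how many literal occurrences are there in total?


Counting literals in each clause:
Clause 1: 2 literal(s)
Clause 2: 2 literal(s)
Clause 3: 2 literal(s)
Total = 6

6


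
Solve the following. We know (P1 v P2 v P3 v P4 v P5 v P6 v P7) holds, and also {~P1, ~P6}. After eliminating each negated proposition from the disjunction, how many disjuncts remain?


Original disjuncts (7): P1, P2, P3, P4, P5, P6, P7
Negated (eliminate): ~P1, ~P6
Remaining disjuncts: P2, P3, P4, P5, P7
Count = 7 - 2 = 5

5


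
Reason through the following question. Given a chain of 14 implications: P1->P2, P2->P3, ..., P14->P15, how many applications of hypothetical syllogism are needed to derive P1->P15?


With 14 implications in a chain connecting 15 propositions:
P1->P2, P2->P3, ..., P14->P15
Steps needed = (number of implications) - 1 = 14 - 1 = 13

13


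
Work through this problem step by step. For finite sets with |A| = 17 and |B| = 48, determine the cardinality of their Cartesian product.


The Cartesian product A x B contains all ordered pairs (a, b).
|A x B| = |A| * |B| = 17 * 48 = 816

816


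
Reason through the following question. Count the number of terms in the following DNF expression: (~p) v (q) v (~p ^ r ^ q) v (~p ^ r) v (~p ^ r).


A DNF formula is a disjunction of terms (conjunctions).
Terms are separated by v.
Counting the disjuncts: 5 terms.

5


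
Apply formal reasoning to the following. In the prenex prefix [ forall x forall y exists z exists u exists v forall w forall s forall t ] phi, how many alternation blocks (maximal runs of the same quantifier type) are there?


Quantifier-type sequence: A A E E E A A A  (A=forall, E=exists)
Group into maximal same-type runs:
  Ax2 | Ex3 | Ax3
Number of blocks = 3

3


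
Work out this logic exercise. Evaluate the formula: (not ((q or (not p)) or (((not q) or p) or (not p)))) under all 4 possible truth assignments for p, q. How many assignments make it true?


Check all 4 assignments:
p=0, q=0: 0
p=0, q=1: 0
p=1, q=0: 0
p=1, q=1: 0
Count of True = 0

0


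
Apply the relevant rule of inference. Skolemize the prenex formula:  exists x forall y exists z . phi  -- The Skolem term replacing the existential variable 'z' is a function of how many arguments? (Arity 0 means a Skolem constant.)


Quantifier prefix: exists x forall y exists z
'z' is existentially quantified at position 3.
Universal variables preceding it: y
Skolem function arity = 1

1


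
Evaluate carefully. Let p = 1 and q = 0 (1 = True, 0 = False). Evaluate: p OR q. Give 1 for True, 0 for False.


p = 1, q = 0
Operation: p OR q
Evaluate: 1 OR 0 = 1

1


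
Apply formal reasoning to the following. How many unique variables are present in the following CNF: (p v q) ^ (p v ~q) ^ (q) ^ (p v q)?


Identify each variable that appears in the formula.
Variables found: p, q
Count = 2

2


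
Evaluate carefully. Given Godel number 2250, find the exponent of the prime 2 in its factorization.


Factorize 2250 by dividing by 2 repeatedly.
Division steps: 2 divides 2250 exactly 1 time(s).
Exponent of 2 = 1

1


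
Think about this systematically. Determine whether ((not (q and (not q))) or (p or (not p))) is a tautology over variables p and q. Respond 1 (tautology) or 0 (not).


Check all 4 assignments:
p=0, q=0: 1
p=0, q=1: 1
p=1, q=0: 1
p=1, q=1: 1
Satisfying count = 4/4.
Tautology iff count = 4: yes.

1


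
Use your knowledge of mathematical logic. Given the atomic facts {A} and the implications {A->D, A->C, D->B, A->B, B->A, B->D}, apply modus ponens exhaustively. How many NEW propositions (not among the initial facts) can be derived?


Initial facts: {A}
Apply modus ponens to closure:
  A and A->D  =>  D
  A and A->C  =>  C
  D and D->B  =>  B
Final known: {A, B, C, D}
New propositions: {B, C, D}
Count = 3

3


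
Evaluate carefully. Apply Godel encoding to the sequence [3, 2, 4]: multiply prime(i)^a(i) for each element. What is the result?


Encode each element as an exponent of the corresponding prime:
  2^3 = 8
  3^2 = 9
  5^4 = 625
Product = 8 * 9 * 625 = 45000

45000


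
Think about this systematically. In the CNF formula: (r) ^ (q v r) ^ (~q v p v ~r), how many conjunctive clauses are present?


A CNF formula is a conjunction of clauses.
Clauses are separated by ^.
Counting the conjuncts: 3 clauses.

3


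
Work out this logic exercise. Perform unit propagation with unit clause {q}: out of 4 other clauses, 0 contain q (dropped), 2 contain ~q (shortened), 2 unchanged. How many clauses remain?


Satisfied (removed): 0
Shortened (remain): 2
Unchanged (remain): 2
Remaining = 2 + 2 = 4

4


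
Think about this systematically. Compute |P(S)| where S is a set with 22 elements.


The power set of a set with n elements has 2^n elements.
|P(S)| = 2^22 = 4194304

4194304


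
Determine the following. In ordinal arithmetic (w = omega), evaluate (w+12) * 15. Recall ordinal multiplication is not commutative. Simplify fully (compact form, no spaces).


Compute (w+12) * 15.
Ordinal * is associative and left-distributive over +, but NOT commutative; for finite n>1, n*w = w but w*n stays w*n.
(w+12) * 15 = (w+12) repeated 15 times. Each intermediate +12 is absorbed by the following w; only the last survives: w*15+12.
Result = w*15+12

w*15+12


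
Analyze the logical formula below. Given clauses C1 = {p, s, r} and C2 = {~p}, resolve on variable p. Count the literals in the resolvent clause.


Remove p from C1 and ~p from C2.
C1 remainder: {s, r}
C2 remainder: {}
Union (resolvent): {r, s}
Resolvent has 2 literal(s).

2


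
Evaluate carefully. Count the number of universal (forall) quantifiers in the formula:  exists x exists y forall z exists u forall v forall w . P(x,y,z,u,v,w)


Quantifier prefix: exists x exists y forall z exists u forall v forall w
Mark each quantifier type:
  E E U E U U
Universal count = 3, Existential count = 3
Asked for universal (forall) quantifiers: 3

3


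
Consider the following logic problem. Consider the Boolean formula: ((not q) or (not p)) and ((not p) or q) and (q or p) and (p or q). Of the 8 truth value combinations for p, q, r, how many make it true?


Evaluate all 8 assignments for p, q, r:
p=0, q=0, r=0: 0
p=0, q=0, r=1: 0
p=0, q=1, r=0: 1
p=0, q=1, r=1: 1
p=1, q=0, r=0: 0
p=1, q=0, r=1: 0
p=1, q=1, r=0: 0
p=1, q=1, r=1: 0
Satisfying count = 2

2


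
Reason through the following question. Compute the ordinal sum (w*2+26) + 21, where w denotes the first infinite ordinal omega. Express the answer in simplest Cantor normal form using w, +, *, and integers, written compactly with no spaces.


Compute (w*2+26) + 21.
Ordinal + is associative but NOT commutative; for finite n>0, n + w = w but w + n stays w+n.
By associativity: (w*2+26) + 21 = w*2 + (26+21) = w*2+47.
Result = w*2+47

w*2+47


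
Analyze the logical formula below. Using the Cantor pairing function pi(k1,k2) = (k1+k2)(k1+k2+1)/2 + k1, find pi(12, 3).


k1 + k2 = 15
(k1+k2)(k1+k2+1)/2 = 15 * 16 / 2 = 120
pi = 120 + 12 = 132

132


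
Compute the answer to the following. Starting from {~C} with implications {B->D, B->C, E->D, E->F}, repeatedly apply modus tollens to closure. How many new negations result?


Initial negated facts: {~C}
Apply modus tollens to closure:
  ~C and B->C  =>  ~B
Final negated: {~B, ~C}
New negations: {~B}
Count = 1

1


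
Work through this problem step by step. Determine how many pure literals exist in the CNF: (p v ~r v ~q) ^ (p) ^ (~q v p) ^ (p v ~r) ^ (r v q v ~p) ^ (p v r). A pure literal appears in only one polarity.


Check each variable for pure literal status:
p: mixed (not pure)
q: mixed (not pure)
r: mixed (not pure)
Pure literal count = 0

0


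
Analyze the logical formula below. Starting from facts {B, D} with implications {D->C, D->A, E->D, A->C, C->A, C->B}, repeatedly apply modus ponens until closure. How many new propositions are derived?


Initial facts: {B, D}
Apply modus ponens to closure:
  D and D->C  =>  C
  D and D->A  =>  A
Final known: {A, B, C, D}
New propositions: {A, C}
Count = 2

2


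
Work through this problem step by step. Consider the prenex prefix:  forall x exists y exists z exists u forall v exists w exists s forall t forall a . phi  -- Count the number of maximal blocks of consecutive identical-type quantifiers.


Quantifier-type sequence: A E E E A E E A A  (A=forall, E=exists)
Group into maximal same-type runs:
  Ax1 | Ex3 | Ax1 | Ex2 | Ax2
Number of blocks = 5

5


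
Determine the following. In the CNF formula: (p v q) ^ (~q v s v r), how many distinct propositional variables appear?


Identify each variable that appears in the formula.
Variables found: p, q, r, s
Count = 4

4


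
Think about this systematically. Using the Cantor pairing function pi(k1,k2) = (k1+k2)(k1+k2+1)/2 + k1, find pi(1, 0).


k1 + k2 = 1
(k1+k2)(k1+k2+1)/2 = 1 * 2 / 2 = 1
pi = 1 + 1 = 2

2


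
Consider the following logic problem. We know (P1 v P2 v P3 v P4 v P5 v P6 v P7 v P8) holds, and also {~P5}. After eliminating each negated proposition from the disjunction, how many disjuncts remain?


Original disjuncts (8): P1, P2, P3, P4, P5, P6, P7, P8
Negated (eliminate): ~P5
Remaining disjuncts: P1, P2, P3, P4, P6, P7, P8
Count = 8 - 1 = 7

7


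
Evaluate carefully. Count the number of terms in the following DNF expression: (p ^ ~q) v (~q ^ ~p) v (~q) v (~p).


A DNF formula is a disjunction of terms (conjunctions).
Terms are separated by v.
Counting the disjuncts: 4 terms.

4


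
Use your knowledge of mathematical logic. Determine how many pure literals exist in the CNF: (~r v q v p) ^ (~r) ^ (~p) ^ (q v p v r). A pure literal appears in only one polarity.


Check each variable for pure literal status:
p: mixed (not pure)
q: pure positive
r: mixed (not pure)
Pure literal count = 1

1


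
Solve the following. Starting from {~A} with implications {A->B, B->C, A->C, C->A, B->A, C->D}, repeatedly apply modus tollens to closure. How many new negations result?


Initial negated facts: {~A}
Apply modus tollens to closure:
  ~A and C->A  =>  ~C
  ~A and B->A  =>  ~B
Final negated: {~A, ~B, ~C}
New negations: {~B, ~C}
Count = 2

2


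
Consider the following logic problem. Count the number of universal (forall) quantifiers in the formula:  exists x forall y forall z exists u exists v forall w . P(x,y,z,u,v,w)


Quantifier prefix: exists x forall y forall z exists u exists v forall w
Mark each quantifier type:
  E U U E E U
Universal count = 3, Existential count = 3
Asked for universal (forall) quantifiers: 3

3


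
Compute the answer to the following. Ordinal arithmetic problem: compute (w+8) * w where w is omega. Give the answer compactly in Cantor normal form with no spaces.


Compute (w+8) * w.
Ordinal * is associative and left-distributive over +, but NOT commutative; for finite n>1, n*w = w but w*n stays w*n.
(w+8) * w = sup{(w+8)*k : k<w} = sup{w*k+8} = w^2 (the +8 tail is absorbed in the limit).
Result = w^2

w^2


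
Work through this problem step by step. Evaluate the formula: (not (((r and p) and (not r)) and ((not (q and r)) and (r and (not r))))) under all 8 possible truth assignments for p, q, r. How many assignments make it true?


Check all 8 assignments:
p=0, q=0, r=0: 1
p=0, q=0, r=1: 1
p=0, q=1, r=0: 1
p=0, q=1, r=1: 1
p=1, q=0, r=0: 1
p=1, q=0, r=1: 1
p=1, q=1, r=0: 1
p=1, q=1, r=1: 1
Count of True = 8

8


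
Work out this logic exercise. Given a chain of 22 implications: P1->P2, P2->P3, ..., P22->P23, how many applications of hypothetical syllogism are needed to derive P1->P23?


With 22 implications in a chain connecting 23 propositions:
P1->P2, P2->P3, ..., P22->P23
Steps needed = (number of implications) - 1 = 22 - 1 = 21

21


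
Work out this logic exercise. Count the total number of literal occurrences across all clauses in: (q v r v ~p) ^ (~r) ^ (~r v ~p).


Counting literals in each clause:
Clause 1: 3 literal(s)
Clause 2: 1 literal(s)
Clause 3: 2 literal(s)
Total = 6

6


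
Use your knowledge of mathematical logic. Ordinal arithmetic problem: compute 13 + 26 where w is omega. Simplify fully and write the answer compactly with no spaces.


Compute 13 + 26.
Ordinal + is associative but NOT commutative; for finite n>0, n + w = w but w + n stays w+n.
Both operands finite; ordinal + agrees with natural +: 13 + 26 = 39.
Result = 39

39


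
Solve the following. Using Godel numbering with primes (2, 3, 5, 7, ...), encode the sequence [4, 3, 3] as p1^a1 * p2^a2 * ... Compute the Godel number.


Encode each element as an exponent of the corresponding prime:
  2^4 = 16
  3^3 = 27
  5^3 = 125
Product = 16 * 27 * 125 = 54000

54000


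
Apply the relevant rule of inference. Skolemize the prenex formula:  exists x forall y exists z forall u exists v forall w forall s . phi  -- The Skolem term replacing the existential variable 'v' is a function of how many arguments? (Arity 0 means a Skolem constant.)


Quantifier prefix: exists x forall y exists z forall u exists v forall w forall s
'v' is existentially quantified at position 5.
Universal variables preceding it: y, u
Skolem function arity = 2

2


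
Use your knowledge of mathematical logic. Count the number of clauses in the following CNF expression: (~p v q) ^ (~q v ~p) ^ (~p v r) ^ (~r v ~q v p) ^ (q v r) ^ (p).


A CNF formula is a conjunction of clauses.
Clauses are separated by ^.
Counting the conjuncts: 6 clauses.

6


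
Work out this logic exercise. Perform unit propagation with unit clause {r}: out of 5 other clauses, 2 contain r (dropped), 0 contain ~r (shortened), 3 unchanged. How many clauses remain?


Satisfied (removed): 2
Shortened (remain): 0
Unchanged (remain): 3
Remaining = 0 + 3 = 3

3


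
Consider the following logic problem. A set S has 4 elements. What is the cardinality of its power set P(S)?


The power set of a set with n elements has 2^n elements.
|P(S)| = 2^4 = 16

16


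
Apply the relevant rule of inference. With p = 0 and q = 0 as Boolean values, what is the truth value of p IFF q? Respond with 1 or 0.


p = 0, q = 0
Operation: p IFF q
Evaluate: 0 IFF 0 = 1

1


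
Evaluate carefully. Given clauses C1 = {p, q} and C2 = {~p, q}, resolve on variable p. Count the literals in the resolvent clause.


Remove p from C1 and ~p from C2.
C1 remainder: {q}
C2 remainder: {q}
Union (resolvent): {q}
Resolvent has 1 literal(s).

1


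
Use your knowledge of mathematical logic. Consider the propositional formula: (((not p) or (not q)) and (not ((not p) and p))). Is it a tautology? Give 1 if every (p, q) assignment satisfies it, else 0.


Check all 4 assignments:
p=0, q=0: 1
p=0, q=1: 1
p=1, q=0: 1
p=1, q=1: 0
Satisfying count = 3/4.
Tautology iff count = 4: no.

0


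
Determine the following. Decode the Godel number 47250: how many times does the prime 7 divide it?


Factorize 47250 by dividing by 7 repeatedly.
Division steps: 7 divides 47250 exactly 1 time(s).
Exponent of 7 = 1

1


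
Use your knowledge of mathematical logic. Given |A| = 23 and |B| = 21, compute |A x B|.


The Cartesian product A x B contains all ordered pairs (a, b).
|A x B| = |A| * |B| = 23 * 21 = 483

483


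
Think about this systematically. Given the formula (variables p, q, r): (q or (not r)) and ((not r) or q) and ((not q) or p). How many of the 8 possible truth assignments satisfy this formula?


Evaluate all 8 assignments for p, q, r:
p=0, q=0, r=0: 1
p=0, q=0, r=1: 0
p=0, q=1, r=0: 0
p=0, q=1, r=1: 0
p=1, q=0, r=0: 1
p=1, q=0, r=1: 0
p=1, q=1, r=0: 1
p=1, q=1, r=1: 1
Satisfying count = 4

4


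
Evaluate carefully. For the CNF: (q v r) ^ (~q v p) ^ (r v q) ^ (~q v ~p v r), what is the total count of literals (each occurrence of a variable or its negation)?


Counting literals in each clause:
Clause 1: 2 literal(s)
Clause 2: 2 literal(s)
Clause 3: 2 literal(s)
Clause 4: 3 literal(s)
Total = 9

9


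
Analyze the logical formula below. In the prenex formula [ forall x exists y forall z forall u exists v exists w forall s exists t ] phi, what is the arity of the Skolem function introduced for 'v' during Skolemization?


Quantifier prefix: forall x exists y forall z forall u exists v exists w forall s exists t
'v' is existentially quantified at position 5.
Universal variables preceding it: x, z, u
Skolem function arity = 3

3


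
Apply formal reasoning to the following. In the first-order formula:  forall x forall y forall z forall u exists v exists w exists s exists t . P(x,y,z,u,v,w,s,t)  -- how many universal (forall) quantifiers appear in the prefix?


Quantifier prefix: forall x forall y forall z forall u exists v exists w exists s exists t
Mark each quantifier type:
  U U U U E E E E
Universal count = 4, Existential count = 4
Asked for universal (forall) quantifiers: 4

4


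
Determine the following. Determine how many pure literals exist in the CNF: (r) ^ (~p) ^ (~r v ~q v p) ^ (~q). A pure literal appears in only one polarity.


Check each variable for pure literal status:
p: mixed (not pure)
q: pure negative
r: mixed (not pure)
Pure literal count = 1

1


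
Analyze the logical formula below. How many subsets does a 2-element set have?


The power set of a set with n elements has 2^n elements.
|P(S)| = 2^2 = 4

4


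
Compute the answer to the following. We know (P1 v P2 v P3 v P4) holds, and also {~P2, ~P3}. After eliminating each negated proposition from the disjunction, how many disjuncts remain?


Original disjuncts (4): P1, P2, P3, P4
Negated (eliminate): ~P2, ~P3
Remaining disjuncts: P1, P4
Count = 4 - 2 = 2

2


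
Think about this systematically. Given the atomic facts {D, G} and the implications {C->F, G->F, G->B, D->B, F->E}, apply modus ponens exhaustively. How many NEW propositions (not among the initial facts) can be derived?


Initial facts: {D, G}
Apply modus ponens to closure:
  G and G->F  =>  F
  G and G->B  =>  B
  F and F->E  =>  E
Final known: {B, D, E, F, G}
New propositions: {B, E, F}
Count = 3

3


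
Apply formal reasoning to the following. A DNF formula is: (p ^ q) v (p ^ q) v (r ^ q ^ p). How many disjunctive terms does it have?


A DNF formula is a disjunction of terms (conjunctions).
Terms are separated by v.
Counting the disjuncts: 3 terms.

3


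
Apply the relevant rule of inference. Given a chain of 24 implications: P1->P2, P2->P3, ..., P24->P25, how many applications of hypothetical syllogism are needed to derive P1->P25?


With 24 implications in a chain connecting 25 propositions:
P1->P2, P2->P3, ..., P24->P25
Steps needed = (number of implications) - 1 = 24 - 1 = 23

23


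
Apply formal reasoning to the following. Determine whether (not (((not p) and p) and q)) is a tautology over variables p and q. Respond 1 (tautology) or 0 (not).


Check all 4 assignments:
p=0, q=0: 1
p=0, q=1: 1
p=1, q=0: 1
p=1, q=1: 1
Satisfying count = 4/4.
Tautology iff count = 4: yes.

1


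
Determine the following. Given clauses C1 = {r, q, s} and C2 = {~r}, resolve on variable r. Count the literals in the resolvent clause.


Remove r from C1 and ~r from C2.
C1 remainder: {q, s}
C2 remainder: {}
Union (resolvent): {q, s}
Resolvent has 2 literal(s).

2


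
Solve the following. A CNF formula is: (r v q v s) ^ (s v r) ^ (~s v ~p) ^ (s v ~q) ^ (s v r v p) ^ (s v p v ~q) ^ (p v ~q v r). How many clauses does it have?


A CNF formula is a conjunction of clauses.
Clauses are separated by ^.
Counting the conjuncts: 7 clauses.

7


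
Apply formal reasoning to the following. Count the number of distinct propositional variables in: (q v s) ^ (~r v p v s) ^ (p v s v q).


Identify each variable that appears in the formula.
Variables found: p, q, r, s
Count = 4

4


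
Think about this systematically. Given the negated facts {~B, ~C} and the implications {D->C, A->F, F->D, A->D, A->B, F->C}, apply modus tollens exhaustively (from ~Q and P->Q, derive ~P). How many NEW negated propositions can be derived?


Initial negated facts: {~B, ~C}
Apply modus tollens to closure:
  ~C and D->C  =>  ~D
  ~D and F->D  =>  ~F
  ~D and A->D  =>  ~A
Final negated: {~A, ~B, ~C, ~D, ~F}
New negations: {~A, ~D, ~F}
Count = 3

3


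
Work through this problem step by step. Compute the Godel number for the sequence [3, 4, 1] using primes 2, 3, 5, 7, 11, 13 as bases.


Encode each element as an exponent of the corresponding prime:
  2^3 = 8
  3^4 = 81
  5^1 = 5
Product = 8 * 81 * 5 = 3240

3240


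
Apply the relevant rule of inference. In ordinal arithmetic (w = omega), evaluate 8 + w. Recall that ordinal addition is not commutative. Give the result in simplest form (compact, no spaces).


Compute 8 + w.
Ordinal + is associative but NOT commutative; for finite n>0, n + w = w but w + n stays w+n.
Any finite left addend is absorbed by w on the right: 8 + w = w.
Result = w

w


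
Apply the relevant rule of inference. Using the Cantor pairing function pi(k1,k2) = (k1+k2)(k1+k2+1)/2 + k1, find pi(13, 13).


k1 + k2 = 26
(k1+k2)(k1+k2+1)/2 = 26 * 27 / 2 = 351
pi = 351 + 13 = 364

364


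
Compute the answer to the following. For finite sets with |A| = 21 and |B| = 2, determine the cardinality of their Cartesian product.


The Cartesian product A x B contains all ordered pairs (a, b).
|A x B| = |A| * |B| = 21 * 2 = 42

42


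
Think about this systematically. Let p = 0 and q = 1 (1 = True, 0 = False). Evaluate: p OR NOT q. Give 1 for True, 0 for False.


p = 0, q = 1
Operation: p OR NOT q
Evaluate: 0 OR NOT 1 = 0

0


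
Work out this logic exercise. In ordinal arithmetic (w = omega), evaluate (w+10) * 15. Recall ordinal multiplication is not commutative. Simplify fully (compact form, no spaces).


Compute (w+10) * 15.
Ordinal * is associative and left-distributive over +, but NOT commutative; for finite n>1, n*w = w but w*n stays w*n.
(w+10) * 15 = (w+10) repeated 15 times. Each intermediate +10 is absorbed by the following w; only the last survives: w*15+10.
Result = w*15+10

w*15+10


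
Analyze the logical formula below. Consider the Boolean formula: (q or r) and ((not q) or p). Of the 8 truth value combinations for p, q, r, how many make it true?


Evaluate all 8 assignments for p, q, r:
p=0, q=0, r=0: 0
p=0, q=0, r=1: 1
p=0, q=1, r=0: 0
p=0, q=1, r=1: 0
p=1, q=0, r=0: 0
p=1, q=0, r=1: 1
p=1, q=1, r=0: 1
p=1, q=1, r=1: 1
Satisfying count = 4

4


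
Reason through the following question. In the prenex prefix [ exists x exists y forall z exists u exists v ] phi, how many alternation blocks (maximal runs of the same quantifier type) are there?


Quantifier-type sequence: E E A E E  (A=forall, E=exists)
Group into maximal same-type runs:
  Ex2 | Ax1 | Ex2
Number of blocks = 3

3


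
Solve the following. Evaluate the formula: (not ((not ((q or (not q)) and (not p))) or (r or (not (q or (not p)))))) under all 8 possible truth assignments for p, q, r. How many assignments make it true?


Check all 8 assignments:
p=0, q=0, r=0: 1
p=0, q=0, r=1: 0
p=0, q=1, r=0: 1
p=0, q=1, r=1: 0
p=1, q=0, r=0: 0
p=1, q=0, r=1: 0
p=1, q=1, r=0: 0
p=1, q=1, r=1: 0
Count of True = 2

2


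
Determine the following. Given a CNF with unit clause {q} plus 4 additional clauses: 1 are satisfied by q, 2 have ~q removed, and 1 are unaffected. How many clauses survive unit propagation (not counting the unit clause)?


Satisfied (removed): 1
Shortened (remain): 2
Unchanged (remain): 1
Remaining = 2 + 1 = 3

3


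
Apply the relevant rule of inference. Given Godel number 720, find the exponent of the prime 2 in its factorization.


Factorize 720 by dividing by 2 repeatedly.
Division steps: 2 divides 720 exactly 4 time(s).
Exponent of 2 = 4

4


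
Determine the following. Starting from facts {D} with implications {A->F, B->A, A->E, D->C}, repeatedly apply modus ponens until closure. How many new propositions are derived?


Initial facts: {D}
Apply modus ponens to closure:
  D and D->C  =>  C
Final known: {C, D}
New propositions: {C}
Count = 1

1


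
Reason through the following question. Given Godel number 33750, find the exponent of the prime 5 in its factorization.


Factorize 33750 by dividing by 5 repeatedly.
Division steps: 5 divides 33750 exactly 4 time(s).
Exponent of 5 = 4

4


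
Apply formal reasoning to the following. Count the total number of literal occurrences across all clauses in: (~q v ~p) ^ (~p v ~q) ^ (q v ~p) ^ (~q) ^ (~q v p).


Counting literals in each clause:
Clause 1: 2 literal(s)
Clause 2: 2 literal(s)
Clause 3: 2 literal(s)
Clause 4: 1 literal(s)
Clause 5: 2 literal(s)
Total = 9

9


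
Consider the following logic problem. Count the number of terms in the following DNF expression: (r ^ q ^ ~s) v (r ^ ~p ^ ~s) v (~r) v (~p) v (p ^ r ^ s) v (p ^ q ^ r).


A DNF formula is a disjunction of terms (conjunctions).
Terms are separated by v.
Counting the disjuncts: 6 terms.

6


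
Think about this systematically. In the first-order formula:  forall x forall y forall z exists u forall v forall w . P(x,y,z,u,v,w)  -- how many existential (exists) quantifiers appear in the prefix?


Quantifier prefix: forall x forall y forall z exists u forall v forall w
Mark each quantifier type:
  U U U E U U
Universal count = 5, Existential count = 1
Asked for existential (exists) quantifiers: 1

1


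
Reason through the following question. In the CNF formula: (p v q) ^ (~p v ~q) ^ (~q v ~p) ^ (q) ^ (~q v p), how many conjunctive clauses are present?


A CNF formula is a conjunction of clauses.
Clauses are separated by ^.
Counting the conjuncts: 5 clauses.

5


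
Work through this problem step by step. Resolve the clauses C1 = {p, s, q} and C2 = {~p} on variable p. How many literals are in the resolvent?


Remove p from C1 and ~p from C2.
C1 remainder: {s, q}
C2 remainder: {}
Union (resolvent): {q, s}
Resolvent has 2 literal(s).

2


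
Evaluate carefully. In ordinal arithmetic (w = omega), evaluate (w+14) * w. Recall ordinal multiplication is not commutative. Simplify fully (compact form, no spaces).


Compute (w+14) * w.
Ordinal * is associative and left-distributive over +, but NOT commutative; for finite n>1, n*w = w but w*n stays w*n.
(w+14) * w = sup{(w+14)*k : k<w} = sup{w*k+14} = w^2 (the +14 tail is absorbed in the limit).
Result = w^2

w^2


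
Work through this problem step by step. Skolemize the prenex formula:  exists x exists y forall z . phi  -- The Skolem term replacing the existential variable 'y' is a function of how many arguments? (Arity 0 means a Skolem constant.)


Quantifier prefix: exists x exists y forall z
'y' is existentially quantified at position 2.
No universal quantifiers precede it.
Skolem function arity = 0 (a Skolem constant)

0


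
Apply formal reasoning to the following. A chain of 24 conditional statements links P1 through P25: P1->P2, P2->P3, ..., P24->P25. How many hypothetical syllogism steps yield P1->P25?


With 24 implications in a chain connecting 25 propositions:
P1->P2, P2->P3, ..., P24->P25
Steps needed = (number of implications) - 1 = 24 - 1 = 23

23


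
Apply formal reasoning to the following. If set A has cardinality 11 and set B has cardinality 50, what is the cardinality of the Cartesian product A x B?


The Cartesian product A x B contains all ordered pairs (a, b).
|A x B| = |A| * |B| = 11 * 50 = 550

550


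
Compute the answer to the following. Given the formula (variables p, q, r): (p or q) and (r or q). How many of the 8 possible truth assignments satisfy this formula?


Evaluate all 8 assignments for p, q, r:
p=0, q=0, r=0: 0
p=0, q=0, r=1: 0
p=0, q=1, r=0: 1
p=0, q=1, r=1: 1
p=1, q=0, r=0: 0
p=1, q=0, r=1: 1
p=1, q=1, r=0: 1
p=1, q=1, r=1: 1
Satisfying count = 5

5


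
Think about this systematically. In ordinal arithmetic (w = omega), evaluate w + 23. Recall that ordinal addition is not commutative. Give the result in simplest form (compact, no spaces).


Compute w + 23.
Ordinal + is associative but NOT commutative; for finite n>0, n + w = w but w + n stays w+n.
w + 23 is already in normal form (a successor ordinal beyond w).
Result = w+23

w+23


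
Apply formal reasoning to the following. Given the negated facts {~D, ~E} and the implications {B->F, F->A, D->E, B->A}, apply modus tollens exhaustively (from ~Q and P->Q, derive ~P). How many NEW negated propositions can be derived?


Initial negated facts: {~D, ~E}
Apply modus tollens to closure:
  (no implication fires)
Final negated: {~D, ~E}
New negations: {(none)}
Count = 0

0


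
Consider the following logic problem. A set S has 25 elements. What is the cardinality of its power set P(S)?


The power set of a set with n elements has 2^n elements.
|P(S)| = 2^25 = 33554432

33554432


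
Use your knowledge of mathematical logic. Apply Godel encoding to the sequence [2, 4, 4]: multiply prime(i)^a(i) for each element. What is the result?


Encode each element as an exponent of the corresponding prime:
  2^2 = 4
  3^4 = 81
  5^4 = 625
Product = 4 * 81 * 625 = 202500

202500
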